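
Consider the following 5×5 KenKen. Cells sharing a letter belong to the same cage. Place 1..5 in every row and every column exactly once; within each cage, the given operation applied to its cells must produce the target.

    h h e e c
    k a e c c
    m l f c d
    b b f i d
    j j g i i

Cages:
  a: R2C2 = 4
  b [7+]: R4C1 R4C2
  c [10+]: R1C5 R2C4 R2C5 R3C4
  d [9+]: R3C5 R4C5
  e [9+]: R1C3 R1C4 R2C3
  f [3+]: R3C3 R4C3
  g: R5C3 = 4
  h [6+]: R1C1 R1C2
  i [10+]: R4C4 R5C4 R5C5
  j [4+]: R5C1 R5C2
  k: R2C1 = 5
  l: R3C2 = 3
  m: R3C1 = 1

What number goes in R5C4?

5

K is a freebie, leaving R2C1 = 5.
A is a freebie, leaving R2C2 = 4.
Cage m is given, so R3C1 = 1.
Cage l is a single given cell; hence R3C2 = 3.
Row 3 already has 1; hence R3C3 = 2.
Column 3 already has 2, so R4C3 = 1.
Column 1 already has 1, leaving R5C1 = 3.
Column 2 now contains 3, which forces R5C2 = 1.
Cage g is a single given cell, leaving R5C3 = 4.
Cage h needs two cells with sum 6, which forces R1C1 = 4.
Cage h's pair has sum 6, which forces R1C2 = 2.
The 3 cells of cage e must have sum 9, which forces R1C3 = 5.
Cage e needs sum 9, which forces R1C4 = 1.
Row 1 now contains 1, leaving R1C5 = 3.
1 is placed in column 3; hence R2C3 = 3.
Row 2 now contains 3, leaving R2C4 = 2.
Row 2 already has 2, which forces R2C5 = 1.
Cage b needs two cells with sum 7, which forces R4C1 = 2.
The two cells of cage b must have sum 7; hence R4C2 = 5.
Cage i has sum 10, which forces R4C4 = 3.
Row 4 now contains 5, leaving R4C5 = 4.
Column 4 already has 2, leaving R5C4 = 5.
5 is placed in row 5, so R5C5 = 2.
Column 4 now contains 5, so R3C4 = 4.
4 is placed in column 5, so R3C5 = 5.
The full grid is 4 2 5 1 3 / 5 4 3 2 1 / 1 3 2 4 5 / 2 5 1 3 4 / 3 1 4 5 2.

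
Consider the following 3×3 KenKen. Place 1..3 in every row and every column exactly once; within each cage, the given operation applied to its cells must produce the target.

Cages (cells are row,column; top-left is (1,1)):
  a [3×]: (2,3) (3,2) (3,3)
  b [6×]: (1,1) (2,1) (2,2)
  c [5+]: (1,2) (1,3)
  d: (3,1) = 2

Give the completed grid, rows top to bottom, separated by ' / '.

Cage a needs product 3, leaving (2,3) = 1.
D is a freebie; hence (3,1) = 2.
The 3 cells of cage a must have product 3, leaving (3,2) = 1.
Cage a needs product 3, so (3,3) = 3.
The 3 cells of cage b must have product 6, so (1,1) = 1.
The two cells of cage c must have sum 5, which forces (1,2) = 3.
Column 3 now contains 3, so (1,3) = 2.
Column 1 now contains 2; hence (2,1) = 3.
The 3 cells of cage b must have product 6, so (2,2) = 2.

1 3 2 / 3 2 1 / 2 1 3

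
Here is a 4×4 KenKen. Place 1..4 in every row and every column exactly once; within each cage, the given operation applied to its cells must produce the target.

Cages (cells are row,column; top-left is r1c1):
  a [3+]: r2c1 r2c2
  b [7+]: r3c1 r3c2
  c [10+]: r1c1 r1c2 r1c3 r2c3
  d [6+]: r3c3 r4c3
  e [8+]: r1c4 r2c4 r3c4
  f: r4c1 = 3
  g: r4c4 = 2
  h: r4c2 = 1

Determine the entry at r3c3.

Cage f is given; hence r4c1 = 3.
H is a freebie, so r4c2 = 1.
G is a freebie; hence r4c4 = 2.
Cage a's pair has sum 3; hence r2c1 = 1.
1 is placed in column 2, so r2c2 = 2.
3 is placed in column 1, which forces r3c1 = 4.
Cage b's pair has sum 7, leaving r3c2 = 3.
Cage d's pair has sum 6; hence r3c3 = 2.
3 is placed in row 3, leaving r3c4 = 1.
Row 4 already has 2, so r4c3 = 4.
4 is placed in column 1; hence r1c1 = 2.
Column 2 now contains 3; hence r1c2 = 4.
Cage c has sum 10, leaving r1c3 = 1.
Row 1 now contains 4, leaving r1c4 = 3.
4 is placed in column 3; hence r2c3 = 3.
Column 4 now contains 3, which forces r2c4 = 4.
Filled in: 2 4 1 3 / 1 2 3 4 / 4 3 2 1 / 3 1 4 2.

2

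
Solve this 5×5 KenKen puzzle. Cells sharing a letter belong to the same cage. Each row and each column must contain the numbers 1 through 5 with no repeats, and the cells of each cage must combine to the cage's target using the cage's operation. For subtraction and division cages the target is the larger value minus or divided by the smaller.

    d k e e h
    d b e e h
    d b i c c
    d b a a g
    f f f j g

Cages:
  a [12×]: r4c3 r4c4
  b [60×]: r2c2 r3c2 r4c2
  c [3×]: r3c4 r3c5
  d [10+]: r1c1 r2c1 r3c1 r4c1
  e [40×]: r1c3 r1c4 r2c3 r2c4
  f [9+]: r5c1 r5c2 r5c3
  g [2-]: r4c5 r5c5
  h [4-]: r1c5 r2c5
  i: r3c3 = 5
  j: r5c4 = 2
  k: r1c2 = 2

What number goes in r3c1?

Cage k is a single given cell, leaving r1c2 = 2.
I is a freebie; hence r3c3 = 5.
Cage j is given; hence r5c4 = 2.
The 4 cells of cage e must have product 40; hence r2c3 = 2.
In row 1, 3 can only go at r1c1, so r1c1 = 3.
In row 2, 3 can only go at r2c2, so r2c2 = 3.
Column 2 now contains 3, leaving r3c2 = 4.
Cage b needs product 60, which forces r4c2 = 5.
5 is placed in column 2, which forces r5c2 = 1.
Cage f needs sum 9; hence r5c3 = 3.
3 is placed in column 3, so r4c3 = 4.
The two cells of cage a must have product 12, so r4c4 = 3.
3 is placed in row 4, which forces r4c5 = 2.
Row 5 now contains 1, leaving r5c1 = 5.
Row 5 already has 5, leaving r5c5 = 4.
Column 3 already has 4, leaving r1c3 = 1.
Row 1 now contains 1, which forces r1c5 = 5.
Cage d needs sum 10; hence r2c1 = 4.
Row 2 already has 4, which forces r2c4 = 5.
Column 5 now contains 5, leaving r2c5 = 1.
The 4 cells of cage d must have sum 10, so r3c1 = 2.
3 is placed in column 4; hence r3c4 = 1.
Cage c needs two cells with product 3, leaving r3c5 = 3.
Row 4 already has 2; hence r4c1 = 1.
Row 1 already has 5, so r1c4 = 4.
The full grid is 3 2 1 4 5 / 4 3 2 5 1 / 2 4 5 1 3 / 1 5 4 3 2 / 5 1 3 2 4.

2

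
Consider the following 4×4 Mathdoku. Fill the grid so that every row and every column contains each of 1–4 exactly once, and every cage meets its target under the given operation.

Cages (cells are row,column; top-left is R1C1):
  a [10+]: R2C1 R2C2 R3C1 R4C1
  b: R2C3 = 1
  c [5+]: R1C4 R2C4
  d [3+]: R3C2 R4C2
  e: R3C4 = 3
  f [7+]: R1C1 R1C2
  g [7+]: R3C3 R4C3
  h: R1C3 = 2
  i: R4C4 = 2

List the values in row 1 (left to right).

H is a freebie, so R1C3 = 2.
Cage b is a single given cell, leaving R2C3 = 1.
Cage e is given, which forces R3C4 = 3.
Cage i is a single given cell; hence R4C4 = 2.
Cage c needs two cells with sum 5, so R1C4 = 1.
2 is placed in column 4, so R2C4 = 4.
Cage d needs two cells with sum 3, which forces R3C2 = 2.
Row 3 now contains 3, which forces R3C3 = 4.
Row 4 now contains 2, which forces R4C2 = 1.
Cage g needs two cells with sum 7, so R4C3 = 3.
Cage a needs sum 10, which forces R2C1 = 2.
Column 2 now contains 2, which forces R2C2 = 3.
Row 3 already has 4, which forces R3C1 = 1.
Row 4 now contains 3; hence R4C1 = 4.
Column 1 already has 4, leaving R1C1 = 3.
3 is placed in column 2, so R1C2 = 4.
Filled in: 3 4 2 1 / 2 3 1 4 / 1 2 4 3 / 4 1 3 2.

3 4 2 1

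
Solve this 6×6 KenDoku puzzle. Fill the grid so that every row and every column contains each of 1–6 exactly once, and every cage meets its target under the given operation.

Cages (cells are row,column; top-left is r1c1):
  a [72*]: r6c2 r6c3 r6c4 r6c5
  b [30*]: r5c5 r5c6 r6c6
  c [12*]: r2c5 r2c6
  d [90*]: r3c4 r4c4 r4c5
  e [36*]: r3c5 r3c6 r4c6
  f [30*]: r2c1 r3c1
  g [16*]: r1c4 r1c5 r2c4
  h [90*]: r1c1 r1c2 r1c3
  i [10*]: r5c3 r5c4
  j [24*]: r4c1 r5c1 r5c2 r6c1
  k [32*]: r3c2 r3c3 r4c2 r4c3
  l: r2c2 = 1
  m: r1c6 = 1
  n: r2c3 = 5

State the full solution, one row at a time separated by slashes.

Cage m is given, so r1c6 = 1.
L is a freebie, leaving r2c2 = 1.
Cage n is a single given cell; hence r2c3 = 5.
Column 3 already has 5, so r5c3 = 2.
2 is placed in row 5, which forces r5c4 = 5.
Row 1 already has 1, leaving r1c4 = 4.
Cage g has product 16, so r1c5 = 2.
Row 2 now contains 5; hence r2c1 = 6.
Cage g has product 16, which forces r2c4 = 2.
Cage f needs two cells with product 30, leaving r3c1 = 5.
Cage d has product 90, leaving r4c5 = 5.
The 3 cells of cage b must have product 30, which forces r5c5 = 1.
The 3 cells of cage b must have product 30; hence r5c6 = 6.
Cage b needs product 30, leaving r6c6 = 5.
Column 1 already has 5; hence r1c1 = 3.
The 3 cells of cage h must have product 90, leaving r1c2 = 5.
Cage h has product 90, which forces r1c3 = 6.
Column 1 now contains 3, so r5c1 = 4.
4 is placed in row 5, which forces r5c2 = 3.
In row 3, 1 can only go at r3c3, so r3c3 = 1.
The 4 cells of cage k must have product 32, so r3c2 = 4.
Cage k has product 32, so r4c2 = 2.
Column 3 already has 1, leaving r4c3 = 4.
Row 4 already has 2; hence r4c6 = 3.
4 is placed in column 2; hence r6c2 = 6.
Column 3 already has 4, so r6c3 = 3.
The 4 cells of cage a must have product 72, leaving r6c4 = 1.
3 is placed in row 6; hence r6c5 = 4.
Column 5 already has 4, leaving r2c5 = 3.
Column 6 now contains 3; hence r2c6 = 4.
Cage d needs product 90, so r3c4 = 3.
Cage e needs product 36, leaving r3c5 = 6.
Column 6 now contains 3, leaving r3c6 = 2.
Row 4 already has 2, which forces r4c1 = 1.
3 is placed in row 4, so r4c4 = 6.
Row 6 already has 1, so r6c1 = 2.

3 5 6 4 2 1 / 6 1 5 2 3 4 / 5 4 1 3 6 2 / 1 2 4 6 5 3 / 4 3 2 5 1 6 / 2 6 3 1 4 5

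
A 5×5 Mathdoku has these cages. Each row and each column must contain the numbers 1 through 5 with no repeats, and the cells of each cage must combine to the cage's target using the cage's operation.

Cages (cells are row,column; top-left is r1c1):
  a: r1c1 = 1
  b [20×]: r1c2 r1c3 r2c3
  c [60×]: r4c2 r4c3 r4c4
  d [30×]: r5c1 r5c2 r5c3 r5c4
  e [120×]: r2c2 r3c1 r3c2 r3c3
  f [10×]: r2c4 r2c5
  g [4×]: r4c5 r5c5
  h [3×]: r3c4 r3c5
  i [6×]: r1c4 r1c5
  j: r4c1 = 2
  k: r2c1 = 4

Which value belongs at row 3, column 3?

A is a freebie, which forces r1c1 = 1.
Cage k is given; hence r2c1 = 4.
Cage j is given; hence r4c1 = 2.
The only place for 1 in row 2 is r2c3.
Row 2 needs a 3, and only r2c2 is open for it.
The 4 cells of cage e must have product 120, which forces r3c1 = 5.
Column 1 now contains 5, which forces r5c1 = 3.
The only place for 1 in row 4 is r4c5.
Cage h needs two cells with product 3, which forces r3c4 = 1.
Column 5 already has 1, leaving r3c5 = 3.
Column 5 already has 1, leaving r5c5 = 4.
The two cells of cage i must have product 6, so r1c4 = 3.
Column 5 already has 3; hence r1c5 = 2.
Column 5 already has 2; hence r2c5 = 5.
The 4 cells of cage d must have product 30, so r5c2 = 1.
5 is placed in row 2, which forces r2c4 = 2.
Cage c has product 60, leaving r4c3 = 3.
2 is placed in column 4, so r5c4 = 5.
Cage c has product 60, leaving r4c2 = 5.
Column 4 now contains 5, leaving r4c4 = 4.
Row 5 now contains 5; hence r5c3 = 2.
Column 2 already has 5; hence r1c2 = 4.
Cage b has product 20; hence r1c3 = 5.
Cage e has product 120, so r3c2 = 2.
Column 3 now contains 2, which forces r3c3 = 4.
Filled in: 1 4 5 3 2 / 4 3 1 2 5 / 5 2 4 1 3 / 2 5 3 4 1 / 3 1 2 5 4.

4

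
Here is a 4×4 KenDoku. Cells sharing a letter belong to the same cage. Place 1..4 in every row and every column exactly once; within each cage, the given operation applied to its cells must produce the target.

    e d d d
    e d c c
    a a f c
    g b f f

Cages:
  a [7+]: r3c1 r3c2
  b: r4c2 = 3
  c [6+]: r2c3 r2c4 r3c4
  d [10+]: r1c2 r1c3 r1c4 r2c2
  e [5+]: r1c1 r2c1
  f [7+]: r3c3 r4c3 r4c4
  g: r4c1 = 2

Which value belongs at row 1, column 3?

Cage g is given, which forces r4c1 = 2.
Cage b is a single given cell, so r4c2 = 3.
Cage a needs two cells with sum 7, which forces r3c1 = 3.
3 is placed in column 2, leaving r3c2 = 4.
Cage f needs sum 7, leaving r3c3 = 2.
Row 3 already has 2, which forces r3c4 = 1.
Column 4 now contains 1; hence r4c4 = 4.
Cage d needs sum 10, so r1c3 = 4.
The 4 cells of cage d must have sum 10, leaving r1c4 = 3.
Cage c needs sum 6, leaving r2c3 = 3.
The 3 cells of cage c must have sum 6, leaving r2c4 = 2.
Row 4 already has 4, leaving r4c3 = 1.
Row 1 already has 4, so r1c1 = 1.
Cage d needs sum 10, which forces r1c2 = 2.
The two cells of cage e must have sum 5; hence r2c1 = 4.
2 is placed in row 2, which forces r2c2 = 1.
Filled in: 1 2 4 3 / 4 1 3 2 / 3 4 2 1 / 2 3 1 4.

4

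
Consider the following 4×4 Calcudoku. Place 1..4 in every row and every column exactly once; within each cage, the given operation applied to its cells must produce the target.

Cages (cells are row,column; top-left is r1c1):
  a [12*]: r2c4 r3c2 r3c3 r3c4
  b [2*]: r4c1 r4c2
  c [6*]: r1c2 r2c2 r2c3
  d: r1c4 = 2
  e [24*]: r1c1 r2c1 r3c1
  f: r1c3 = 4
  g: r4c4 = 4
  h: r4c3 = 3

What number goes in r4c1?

Cage f is given, leaving r1c3 = 4.
Cage d is given, so r1c4 = 2.
Column 4 already has 2, leaving r2c4 = 1.
H is a freebie, so r4c3 = 3.
Cage g is a single given cell, so r4c4 = 4.
Row 1 now contains 2, so r1c1 = 3.
Cage c needs product 6; hence r1c2 = 1.
Cage c has product 6, leaving r2c2 = 3.
Column 3 already has 3, which forces r2c3 = 2.
Cage a has product 12, which forces r3c2 = 4.
Cage a needs product 12, so r3c3 = 1.
Column 4 now contains 4; hence r3c4 = 3.
Column 2 now contains 1, so r4c2 = 2.
2 is placed in row 2; hence r2c1 = 4.
Row 3 already has 4; hence r3c1 = 2.
Row 4 now contains 2, which forces r4c1 = 1.
Filled in: 3 1 4 2 / 4 3 2 1 / 2 4 1 3 / 1 2 3 4.

1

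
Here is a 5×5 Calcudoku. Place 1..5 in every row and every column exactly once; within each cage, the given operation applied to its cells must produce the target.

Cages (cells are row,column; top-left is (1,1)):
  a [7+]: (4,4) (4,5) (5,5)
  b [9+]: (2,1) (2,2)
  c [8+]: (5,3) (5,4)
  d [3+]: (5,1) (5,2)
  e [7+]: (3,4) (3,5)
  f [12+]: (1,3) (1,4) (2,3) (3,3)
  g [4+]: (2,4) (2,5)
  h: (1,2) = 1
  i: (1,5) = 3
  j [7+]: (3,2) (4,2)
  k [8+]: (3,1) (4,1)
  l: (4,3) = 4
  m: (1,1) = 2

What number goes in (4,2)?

Cage m is given, leaving (1,1) = 2.
H is a freebie; hence (1,2) = 1.
Cage i is given, so (1,5) = 3.
Column 5 already has 3, leaving (2,5) = 1.
L is a freebie; hence (4,3) = 4.
2 is placed in column 1, so (5,1) = 1.
1 is placed in column 2, so (5,2) = 2.
Row 5 now contains 2, leaving (5,5) = 4.
Column 3 now contains 4, which forces (1,3) = 5.
The 4 cells of cage f must have sum 12, which forces (1,4) = 4.
Cage f has sum 12; hence (2,3) = 2.
Row 2 now contains 1; hence (2,4) = 3.
Cage j's pair has sum 7; hence (3,2) = 4.
Cage f needs sum 12, which forces (3,3) = 1.
Cage j's pair has sum 7, leaving (4,2) = 3.
Cage a needs sum 7, so (4,4) = 1.
Cage a has sum 7, which forces (4,5) = 2.
5 is placed in column 3; hence (5,3) = 3.
3 is placed in column 4, which forces (5,4) = 5.
Cage b's pair has sum 9, which forces (2,1) = 4.
Column 2 now contains 4, leaving (2,2) = 5.
Cage k's pair has sum 8, leaving (3,1) = 3.
Column 4 already has 5, leaving (3,4) = 2.
2 is placed in column 5, leaving (3,5) = 5.
Row 4 already has 3, leaving (4,1) = 5.
The full grid is 2 1 5 4 3 / 4 5 2 3 1 / 3 4 1 2 5 / 5 3 4 1 2 / 1 2 3 5 4.

3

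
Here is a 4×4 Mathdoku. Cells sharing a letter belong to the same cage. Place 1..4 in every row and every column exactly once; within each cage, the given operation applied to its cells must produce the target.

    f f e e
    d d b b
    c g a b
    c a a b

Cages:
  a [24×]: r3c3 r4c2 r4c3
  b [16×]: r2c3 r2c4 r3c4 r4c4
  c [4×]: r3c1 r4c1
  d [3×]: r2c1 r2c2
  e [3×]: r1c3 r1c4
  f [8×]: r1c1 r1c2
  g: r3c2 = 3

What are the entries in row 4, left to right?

4 2 3 1

Cage b has product 16, leaving r2c3 = 2.
Cage g is given, so r3c2 = 3.
Row 3 now contains 3, so r3c3 = 4.
4 is placed in column 3, which forces r4c3 = 3.
Column 3 already has 3; hence r1c3 = 1.
Cage e needs two cells with product 3, so r1c4 = 3.
The two cells of cage d must have product 3, so r2c1 = 3.
Column 2 now contains 3, leaving r2c2 = 1.
Row 2 already has 1; hence r2c4 = 4.
Row 3 already has 4, leaving r3c1 = 1.
Row 3 already has 1, which forces r3c4 = 2.
Cage c's pair has product 4; hence r4c1 = 4.
Cage a needs product 24; hence r4c2 = 2.
Column 4 now contains 2; hence r4c4 = 1.
4 is placed in column 1, which forces r1c1 = 2.
Column 2 already has 2, leaving r1c2 = 4.
The full grid is 2 4 1 3 / 3 1 2 4 / 1 3 4 2 / 4 2 3 1.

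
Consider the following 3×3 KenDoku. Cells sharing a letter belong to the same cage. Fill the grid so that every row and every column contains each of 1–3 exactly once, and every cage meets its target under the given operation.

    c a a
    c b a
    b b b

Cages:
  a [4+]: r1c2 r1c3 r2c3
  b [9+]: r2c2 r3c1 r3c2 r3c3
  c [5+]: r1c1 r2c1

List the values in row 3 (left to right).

1 2 3

The 3 cells of cage a must have sum 4, so r1c2 = 1.
Cage a needs sum 4, leaving r1c3 = 2.
Cage b needs sum 9, so r2c2 = 3.
The 3 cells of cage a must have sum 4; hence r2c3 = 1.
Column 2 already has 1; hence r3c2 = 2.
Column 3 now contains 1, leaving r3c3 = 3.
Row 1 already has 2, so r1c1 = 3.
Row 2 already has 3, so r2c1 = 2.
Row 3 now contains 3; hence r3c1 = 1.
Completed grid: 3 1 2 / 2 3 1 / 1 2 3.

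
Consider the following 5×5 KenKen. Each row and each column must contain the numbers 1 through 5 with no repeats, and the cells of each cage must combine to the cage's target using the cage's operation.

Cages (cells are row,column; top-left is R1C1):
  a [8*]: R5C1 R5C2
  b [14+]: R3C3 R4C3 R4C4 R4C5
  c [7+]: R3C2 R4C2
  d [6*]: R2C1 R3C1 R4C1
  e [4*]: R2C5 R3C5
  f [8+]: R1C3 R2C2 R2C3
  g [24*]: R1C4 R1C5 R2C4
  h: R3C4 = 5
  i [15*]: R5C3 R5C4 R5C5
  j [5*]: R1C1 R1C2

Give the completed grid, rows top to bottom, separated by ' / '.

Cage h is a single given cell; hence R3C4 = 5.
The only place for 4 in column 1 is R5C1.
Row 5 now contains 4; hence R5C2 = 2.
In column 1, 5 can only go at R1C1, so R1C1 = 5.
Row 1 already has 5, leaving R1C2 = 1.
In row 2, 5 can only go at R2C2, so R2C2 = 5.
The 3 cells of cage f must have sum 8; hence R1C3 = 2.
Cage f has sum 8; hence R2C3 = 1.
Row 2 already has 1, leaving R2C5 = 4.
Column 5 already has 4, leaving R3C5 = 1.
The 3 cells of cage g must have product 24, which forces R1C4 = 4.
Column 5 already has 4, leaving R1C5 = 3.
Cage g has product 24; hence R2C4 = 2.
The 3 cells of cage d must have product 6, leaving R4C1 = 1.
Column 4 already has 2, so R4C4 = 3.
Cage i has product 15, so R5C4 = 1.
Column 5 now contains 3, which forces R5C5 = 5.
2 is placed in row 2, leaving R2C1 = 3.
Cage d needs product 6; hence R3C1 = 2.
Cage c's pair has sum 7; hence R3C2 = 3.
Cage b has sum 14, leaving R3C3 = 4.
Row 4 already has 3, leaving R4C2 = 4.
Cage b needs sum 14, which forces R4C3 = 5.
Column 5 already has 5, which forces R4C5 = 2.
Row 5 already has 5; hence R5C3 = 3.

5 1 2 4 3 / 3 5 1 2 4 / 2 3 4 5 1 / 1 4 5 3 2 / 4 2 3 1 5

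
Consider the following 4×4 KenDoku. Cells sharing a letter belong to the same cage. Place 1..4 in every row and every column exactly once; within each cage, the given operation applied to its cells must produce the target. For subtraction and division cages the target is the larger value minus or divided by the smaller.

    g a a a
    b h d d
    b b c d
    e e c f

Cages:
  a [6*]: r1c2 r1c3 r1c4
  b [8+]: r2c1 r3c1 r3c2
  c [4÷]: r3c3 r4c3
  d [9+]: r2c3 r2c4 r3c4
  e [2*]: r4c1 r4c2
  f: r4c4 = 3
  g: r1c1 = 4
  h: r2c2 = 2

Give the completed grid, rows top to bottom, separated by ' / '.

4 3 2 1 / 1 2 3 4 / 3 4 1 2 / 2 1 4 3

Cage g is given, which forces r1c1 = 4.
Cage h is given; hence r2c2 = 2.
2 is placed in column 2, so r4c2 = 1.
Row 4 already has 1; hence r4c3 = 4.
Cage f is given, so r4c4 = 3.
1 is placed in column 2, leaving r1c2 = 3.
Column 3 already has 4, which forces r2c3 = 3.
Cage d needs sum 9, so r2c4 = 4.
Column 2 now contains 3; hence r3c2 = 4.
Column 3 already has 4, so r3c3 = 1.
Cage d needs sum 9, so r3c4 = 2.
Row 4 already has 1, leaving r4c1 = 2.
Column 3 now contains 1, which forces r1c3 = 2.
2 is placed in column 4, so r1c4 = 1.
Row 2 now contains 3, leaving r2c1 = 1.
2 is placed in row 3; hence r3c1 = 3.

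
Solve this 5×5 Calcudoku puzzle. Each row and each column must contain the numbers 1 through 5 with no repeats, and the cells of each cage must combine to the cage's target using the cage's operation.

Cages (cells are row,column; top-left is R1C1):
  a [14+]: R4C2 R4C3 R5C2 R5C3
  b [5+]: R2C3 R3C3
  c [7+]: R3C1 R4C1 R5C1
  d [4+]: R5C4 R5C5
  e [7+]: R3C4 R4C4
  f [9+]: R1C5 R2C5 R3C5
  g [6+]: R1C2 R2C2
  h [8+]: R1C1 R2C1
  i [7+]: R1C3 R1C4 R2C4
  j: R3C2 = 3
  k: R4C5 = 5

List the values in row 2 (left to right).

3 5 4 1 2

J is a freebie, which forces R3C2 = 3.
Cage k is given, so R4C5 = 5.
The only place for 5 in row 3 is R3C4.
Cage e's pair has sum 7, so R4C4 = 2.
The only place for 3 in row 4 is R4C3.
Column 3 already has 3, leaving R1C3 = 2.
Cage a needs sum 14, which forces R4C2 = 4.
Column 3 already has 2, so R5C3 = 5.
Row 4 now contains 4, so R4C1 = 1.
Row 5 already has 5, so R5C2 = 2.
Cage c has sum 7, which forces R3C1 = 2.
Row 3 already has 2; hence R3C5 = 4.
2 is placed in row 5, so R5C1 = 4.
Column 5 already has 4; hence R1C5 = 3.
The two cells of cage b must have sum 5; hence R2C3 = 4.
Row 2 already has 4, leaving R2C4 = 1.
The 3 cells of cage f must have sum 9, leaving R2C5 = 2.
Row 3 now contains 4, leaving R3C3 = 1.
Column 4 already has 1, which forces R5C4 = 3.
Column 5 now contains 3; hence R5C5 = 1.
3 is placed in row 1, which forces R1C1 = 5.
The two cells of cage g must have sum 6, so R1C2 = 1.
Column 4 already has 1, leaving R1C4 = 4.
Cage h's pair has sum 8, which forces R2C1 = 3.
Row 2 already has 1, which forces R2C2 = 5.
Filled in: 5 1 2 4 3 / 3 5 4 1 2 / 2 3 1 5 4 / 1 4 3 2 5 / 4 2 5 3 1.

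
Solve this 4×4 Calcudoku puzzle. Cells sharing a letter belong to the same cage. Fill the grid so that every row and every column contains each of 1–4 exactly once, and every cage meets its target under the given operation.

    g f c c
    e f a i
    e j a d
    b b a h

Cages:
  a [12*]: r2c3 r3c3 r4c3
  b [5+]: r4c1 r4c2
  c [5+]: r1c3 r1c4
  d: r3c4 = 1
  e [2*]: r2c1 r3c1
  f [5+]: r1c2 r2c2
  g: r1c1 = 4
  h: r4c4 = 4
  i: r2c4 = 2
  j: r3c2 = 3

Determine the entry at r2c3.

Cage g is given, leaving r1c1 = 4.
Cage i is a single given cell, which forces r2c4 = 2.
Cage j is a single given cell, so r3c2 = 3.
D is a freebie, leaving r3c4 = 1.
Cage h is a single given cell, which forces r4c4 = 4.
Cage f's pair has sum 5, leaving r1c2 = 1.
The two cells of cage c must have sum 5, leaving r1c3 = 2.
Column 4 now contains 1, which forces r1c4 = 3.
Row 2 already has 2, leaving r2c1 = 1.
The two cells of cage f must have sum 5, leaving r2c2 = 4.
1 is placed in row 2, leaving r2c3 = 3.
Row 3 already has 1, which forces r3c1 = 2.
Row 3 already has 1, leaving r3c3 = 4.
Cage b needs two cells with sum 5; hence r4c1 = 3.
Cage b's pair has sum 5, which forces r4c2 = 2.
3 is placed in column 3; hence r4c3 = 1.
Filled in: 4 1 2 3 / 1 4 3 2 / 2 3 4 1 / 3 2 1 4.

3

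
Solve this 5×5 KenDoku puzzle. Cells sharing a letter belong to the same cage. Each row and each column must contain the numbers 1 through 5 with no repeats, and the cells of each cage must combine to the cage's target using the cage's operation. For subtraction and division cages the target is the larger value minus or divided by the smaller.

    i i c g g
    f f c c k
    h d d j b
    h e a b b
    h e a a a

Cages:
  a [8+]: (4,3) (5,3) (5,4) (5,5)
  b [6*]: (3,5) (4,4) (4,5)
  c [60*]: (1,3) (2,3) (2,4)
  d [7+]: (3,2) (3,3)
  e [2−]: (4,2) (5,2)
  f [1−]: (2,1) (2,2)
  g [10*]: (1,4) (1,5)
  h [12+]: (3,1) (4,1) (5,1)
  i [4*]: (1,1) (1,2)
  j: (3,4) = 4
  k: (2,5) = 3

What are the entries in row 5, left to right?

5 3 2 1 4

K is a freebie, leaving (2,5) = 3.
Cage j is given, which forces (3,4) = 4.
Cage c needs product 60; hence (1,3) = 3.
The 3 cells of cage c must have product 60, which forces (2,3) = 4.
Column 4 now contains 4, leaving (2,4) = 5.
Cage b has product 6, leaving (4,4) = 3.
Column 4 now contains 5, leaving (1,4) = 2.
Cage g needs two cells with product 10, which forces (1,5) = 5.
Cage a has sum 8, which forces (4,3) = 1.
1 is placed in row 4, leaving (4,5) = 2.
Cage a needs sum 8; hence (5,3) = 2.
Cage a has sum 8, which forces (5,4) = 1.
The 4 cells of cage a must have sum 8; hence (5,5) = 4.
Cage d's pair has sum 7, so (3,2) = 2.
Column 3 already has 2; hence (3,3) = 5.
Column 5 now contains 2, leaving (3,5) = 1.
Cage h needs sum 12, so (4,1) = 4.
Cage e's pair has difference 2; hence (4,2) = 5.
4 is placed in row 5, which forces (5,2) = 3.
Column 1 already has 4, leaving (1,1) = 1.
The two cells of cage i must have product 4, so (1,2) = 4.
The two cells of cage f must have difference 1, which forces (2,1) = 2.
2 is placed in column 2, so (2,2) = 1.
Row 3 already has 5, so (3,1) = 3.
Row 5 already has 3, which forces (5,1) = 5.
Completed grid: 1 4 3 2 5 / 2 1 4 5 3 / 3 2 5 4 1 / 4 5 1 3 2 / 5 3 2 1 4.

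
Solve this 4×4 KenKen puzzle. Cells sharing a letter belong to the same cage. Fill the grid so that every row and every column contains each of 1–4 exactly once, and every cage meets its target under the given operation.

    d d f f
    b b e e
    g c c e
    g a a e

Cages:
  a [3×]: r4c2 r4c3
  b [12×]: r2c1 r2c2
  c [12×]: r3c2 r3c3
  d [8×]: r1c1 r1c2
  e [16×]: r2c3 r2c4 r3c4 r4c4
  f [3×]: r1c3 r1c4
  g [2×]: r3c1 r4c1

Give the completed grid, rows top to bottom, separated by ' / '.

The 4 cells of cage e must have product 16, which forces r2c3 = 2.
In row 2, 1 can only go at r2c4, so r2c4 = 1.
The two cells of cage f must have product 3, so r1c3 = 1.
Column 4 already has 1, so r1c4 = 3.
Column 3 already has 1, leaving r4c3 = 3.
Cage c needs two cells with product 12, leaving r3c2 = 3.
Column 3 already has 3, so r3c3 = 4.
4 is placed in row 3, which forces r3c4 = 2.
Row 4 now contains 3, which forces r4c2 = 1.
Column 4 now contains 2, so r4c4 = 4.
Cage b's pair has product 12, which forces r2c1 = 3.
Column 2 already has 3, which forces r2c2 = 4.
Row 3 already has 2; hence r3c1 = 1.
Row 4 already has 1, leaving r4c1 = 2.
Column 1 already has 2; hence r1c1 = 4.
4 is placed in column 2, which forces r1c2 = 2.

4 2 1 3 / 3 4 2 1 / 1 3 4 2 / 2 1 3 4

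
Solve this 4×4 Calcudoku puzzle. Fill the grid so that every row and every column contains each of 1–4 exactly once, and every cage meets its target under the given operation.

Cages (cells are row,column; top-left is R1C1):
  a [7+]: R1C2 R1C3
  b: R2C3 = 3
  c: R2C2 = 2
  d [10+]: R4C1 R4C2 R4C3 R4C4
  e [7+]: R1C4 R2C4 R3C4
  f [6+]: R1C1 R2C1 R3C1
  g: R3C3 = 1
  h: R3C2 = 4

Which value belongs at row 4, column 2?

1

C is a freebie, leaving R2C2 = 2.
B is a freebie; hence R2C3 = 3.
Cage h is given, which forces R3C2 = 4.
Cage g is given, so R3C3 = 1.
1 is placed in row 3, which forces R3C4 = 2.
Cage f needs sum 6, leaving R1C1 = 2.
4 is placed in column 2, leaving R1C2 = 3.
Column 3 now contains 3, which forces R1C3 = 4.
4 is placed in row 1; hence R1C4 = 1.
Row 2 already has 3; hence R2C1 = 1.
Column 4 now contains 1; hence R2C4 = 4.
Row 3 now contains 2, so R3C1 = 3.
Column 1 now contains 3; hence R4C1 = 4.
Column 2 now contains 3, leaving R4C2 = 1.
4 is placed in column 3, which forces R4C3 = 2.
Column 4 already has 4, which forces R4C4 = 3.
The full grid is 2 3 4 1 / 1 2 3 4 / 3 4 1 2 / 4 1 2 3.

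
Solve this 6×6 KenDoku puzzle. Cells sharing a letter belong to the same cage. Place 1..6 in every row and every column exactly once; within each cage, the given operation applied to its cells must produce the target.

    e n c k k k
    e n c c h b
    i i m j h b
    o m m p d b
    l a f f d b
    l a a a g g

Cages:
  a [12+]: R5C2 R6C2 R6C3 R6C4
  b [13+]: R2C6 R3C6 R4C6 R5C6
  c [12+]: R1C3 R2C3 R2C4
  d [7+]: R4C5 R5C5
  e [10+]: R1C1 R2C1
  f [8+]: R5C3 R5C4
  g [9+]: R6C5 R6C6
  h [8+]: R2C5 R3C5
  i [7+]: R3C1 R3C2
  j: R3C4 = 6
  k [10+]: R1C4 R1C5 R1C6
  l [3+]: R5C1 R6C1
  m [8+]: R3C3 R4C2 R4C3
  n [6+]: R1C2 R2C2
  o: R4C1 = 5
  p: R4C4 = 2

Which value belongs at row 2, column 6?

Cage j is given; hence R3C4 = 6.
O is a freebie, which forces R4C1 = 5.
P is a freebie, so R4C4 = 2.
The only place for 3 in column 1 is R3C1.
Cage i's pair has sum 7, so R3C2 = 4.
4 is placed in row 3; hence R3C3 = 1.
The only place for 2 in row 2 is R2C3.
{1, 5} are confined to R1C2 and R2C2 in column 2; hence R4C2 = 3.
Cage m has sum 8; hence R4C3 = 4.
The 4 cells of cage a must have sum 12, leaving R6C4 = 1.
The two cells of cage l must have sum 3, leaving R5C1 = 1.
1 is placed in row 5; hence R5C5 = 6.
Row 5 already has 6; hence R5C6 = 4.
1 is placed in row 6; hence R6C1 = 2.
Row 6 already has 2; hence R6C2 = 6.
Cage a has sum 12, which forces R6C3 = 3.
Row 6 already has 3, which forces R6C6 = 5.
6 is placed in column 5, leaving R2C5 = 3.
Cage h needs two cells with sum 8, so R3C5 = 5.
Column 6 now contains 5, leaving R3C6 = 2.
6 is placed in column 5, so R4C5 = 1.
Row 4 already has 1, which forces R4C6 = 6.
Row 5 already has 6, so R5C2 = 2.
3 is placed in column 3; hence R5C3 = 5.
Cage f's pair has sum 8, so R5C4 = 3.
Row 6 already has 5, leaving R6C5 = 4.
Column 3 now contains 5; hence R1C3 = 6.
Cage k needs sum 10, which forces R1C4 = 5.
Column 5 already has 4, leaving R1C5 = 2.
The 3 cells of cage k must have sum 10; hence R1C6 = 3.
Cage c needs sum 12, which forces R2C4 = 4.
6 is placed in column 6, which forces R2C6 = 1.
6 is placed in row 1, which forces R1C1 = 4.
Row 1 now contains 5, so R1C2 = 1.
4 is placed in row 2, which forces R2C1 = 6.
Row 2 now contains 1; hence R2C2 = 5.
The full grid is 4 1 6 5 2 3 / 6 5 2 4 3 1 / 3 4 1 6 5 2 / 5 3 4 2 1 6 / 1 2 5 3 6 4 / 2 6 3 1 4 5.

1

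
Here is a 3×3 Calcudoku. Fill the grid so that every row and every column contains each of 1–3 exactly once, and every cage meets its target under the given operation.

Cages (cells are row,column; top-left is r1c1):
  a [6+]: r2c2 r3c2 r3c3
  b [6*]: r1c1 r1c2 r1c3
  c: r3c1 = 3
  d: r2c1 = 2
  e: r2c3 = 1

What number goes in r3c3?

2

Cage d is a single given cell, which forces r2c1 = 2.
E is a freebie; hence r2c3 = 1.
Cage c is given, which forces r3c1 = 3.
3 is placed in row 3, so r3c3 = 2.
Column 1 already has 3, leaving r1c1 = 1.
Cage b has product 6, so r1c2 = 2.
Column 3 now contains 2, leaving r1c3 = 3.
1 is placed in row 2, leaving r2c2 = 3.
Row 3 already has 2, so r3c2 = 1.
Filled in: 1 2 3 / 2 3 1 / 3 1 2.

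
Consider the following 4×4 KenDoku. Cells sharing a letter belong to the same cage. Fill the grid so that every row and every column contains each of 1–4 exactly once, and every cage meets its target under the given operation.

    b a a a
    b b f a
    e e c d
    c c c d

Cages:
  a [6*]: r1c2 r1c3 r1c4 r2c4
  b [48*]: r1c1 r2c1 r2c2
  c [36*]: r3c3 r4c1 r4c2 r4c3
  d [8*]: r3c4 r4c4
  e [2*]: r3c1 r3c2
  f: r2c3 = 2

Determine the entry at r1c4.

3

Cage b needs product 48, so r1c1 = 4.
Cage b has product 48, which forces r2c1 = 3.
The 3 cells of cage b must have product 48, which forces r2c2 = 4.
Cage f is given; hence r2c3 = 2.
Cage a needs product 6, which forces r2c4 = 1.
Cage c needs product 36, leaving r3c3 = 3.
3 is placed in column 1; hence r4c1 = 1.
Row 4 now contains 1, which forces r4c2 = 3.
Row 4 now contains 1, leaving r4c3 = 4.
Row 4 already has 4, leaving r4c4 = 2.
Cage a has product 6, leaving r1c2 = 2.
Column 3 already has 3, so r1c3 = 1.
Column 4 already has 2, which forces r1c4 = 3.
Column 1 already has 1, which forces r3c1 = 2.
Cage e needs two cells with product 2, which forces r3c2 = 1.
Column 4 already has 2; hence r3c4 = 4.
The full grid is 4 2 1 3 / 3 4 2 1 / 2 1 3 4 / 1 3 4 2.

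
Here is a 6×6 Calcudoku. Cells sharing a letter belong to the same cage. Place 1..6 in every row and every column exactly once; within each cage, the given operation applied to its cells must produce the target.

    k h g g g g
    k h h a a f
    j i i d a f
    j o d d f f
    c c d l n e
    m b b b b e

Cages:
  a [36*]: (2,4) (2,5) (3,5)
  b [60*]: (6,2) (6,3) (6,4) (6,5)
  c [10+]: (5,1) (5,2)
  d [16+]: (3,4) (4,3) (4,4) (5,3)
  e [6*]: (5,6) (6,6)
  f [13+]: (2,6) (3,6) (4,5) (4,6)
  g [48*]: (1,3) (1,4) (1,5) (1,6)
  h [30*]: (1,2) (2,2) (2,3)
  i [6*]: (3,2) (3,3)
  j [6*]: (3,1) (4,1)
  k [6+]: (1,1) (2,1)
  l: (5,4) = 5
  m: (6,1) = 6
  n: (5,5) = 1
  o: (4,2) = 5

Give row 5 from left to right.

Cage o is a single given cell, leaving (4,2) = 5.
L is a freebie; hence (5,4) = 5.
Cage n is a single given cell, so (5,5) = 1.
M is a freebie, which forces (6,1) = 6.
The 3 cells of cage h must have product 30, leaving (2,3) = 5.
6 is placed in column 1, leaving (5,1) = 4.
Cage c needs two cells with sum 10, so (5,2) = 6.
Cage k's pair has sum 6, leaving (1,1) = 5.
Cage k's pair has sum 6, which forces (2,1) = 1.
Cage b needs product 60, leaving (6,5) = 5.
Row 1 needs a 3, and only (1,2) is open for it.
3 is placed in column 2, so (2,2) = 2.
2 is placed in column 2; hence (3,2) = 1.
1 is placed in column 2, which forces (6,2) = 4.
The two cells of cage i must have product 6, which forces (3,3) = 6.
Column 3 now contains 6, leaving (4,3) = 4.
The 4 cells of cage d must have sum 16, leaving (4,4) = 6.
Column 4 now contains 6, leaving (2,4) = 3.
Column 4 now contains 3, so (3,4) = 4.
Column 4 now contains 3, which forces (6,4) = 1.
The 4 cells of cage g must have product 48, which forces (1,3) = 1.
Column 4 now contains 1; hence (1,4) = 2.
The 4 cells of cage d must have sum 16, leaving (5,3) = 2.
Row 5 now contains 2, leaving (5,6) = 3.
Row 6 now contains 1, leaving (6,3) = 3.
3 is placed in column 6, so (6,6) = 2.
Cage f needs sum 13, which forces (2,6) = 4.
Column 6 now contains 2, so (3,6) = 5.
Cage f has sum 13, so (4,5) = 3.
3 is placed in column 6; hence (4,6) = 1.
Cage g needs product 48; hence (1,5) = 4.
Column 6 already has 4, leaving (1,6) = 6.
Row 2 now contains 4, so (2,5) = 6.
The two cells of cage j must have product 6, so (3,1) = 3.
Column 5 already has 3; hence (3,5) = 2.
Row 4 now contains 3, which forces (4,1) = 2.
Completed grid: 5 3 1 2 4 6 / 1 2 5 3 6 4 / 3 1 6 4 2 5 / 2 5 4 6 3 1 / 4 6 2 5 1 3 / 6 4 3 1 5 2.

4 6 2 5 1 3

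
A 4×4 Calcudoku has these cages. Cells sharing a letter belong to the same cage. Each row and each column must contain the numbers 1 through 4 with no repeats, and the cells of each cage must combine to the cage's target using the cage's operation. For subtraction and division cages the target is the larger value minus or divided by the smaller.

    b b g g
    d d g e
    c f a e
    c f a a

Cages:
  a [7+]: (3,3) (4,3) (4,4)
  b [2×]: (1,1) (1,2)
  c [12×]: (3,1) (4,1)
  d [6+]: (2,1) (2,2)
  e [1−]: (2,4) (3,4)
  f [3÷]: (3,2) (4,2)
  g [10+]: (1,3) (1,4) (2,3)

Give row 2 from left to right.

2 4 3 1

The only place for 3 in row 1 is (1,4).
Cage g has sum 10, which forces (1,3) = 4.
Cage g needs sum 10, so (2,3) = 3.
Cage a needs sum 7, which forces (4,4) = 4.
Cage c needs two cells with product 12, leaving (3,1) = 4.
Row 4 already has 4; hence (4,1) = 3.
Row 4 now contains 3, so (4,2) = 1.
Row 4 now contains 1, so (4,3) = 2.
The two cells of cage b must have product 2, so (1,1) = 1.
Column 2 now contains 1, so (1,2) = 2.
Column 1 already has 4, so (2,1) = 2.
Cage d's pair has sum 6, which forces (2,2) = 4.
Row 2 now contains 2, leaving (2,4) = 1.
Column 2 now contains 1, which forces (3,2) = 3.
Column 3 already has 2, leaving (3,3) = 1.
Column 4 already has 1, which forces (3,4) = 2.
Filled in: 1 2 4 3 / 2 4 3 1 / 4 3 1 2 / 3 1 2 4.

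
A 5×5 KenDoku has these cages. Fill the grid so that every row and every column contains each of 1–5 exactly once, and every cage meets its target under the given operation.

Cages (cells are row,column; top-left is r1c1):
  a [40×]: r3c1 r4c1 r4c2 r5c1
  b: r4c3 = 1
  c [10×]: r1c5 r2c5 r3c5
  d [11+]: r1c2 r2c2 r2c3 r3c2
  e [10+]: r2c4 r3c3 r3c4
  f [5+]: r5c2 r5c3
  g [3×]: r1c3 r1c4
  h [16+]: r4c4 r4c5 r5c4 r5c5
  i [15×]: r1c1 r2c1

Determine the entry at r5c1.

1

Cage b is a single given cell, leaving r4c3 = 1.
Column 3 already has 1, which forces r1c3 = 3.
Cage g's pair has product 3, which forces r1c4 = 1.
Row 1 already has 3; hence r1c1 = 5.
Row 1 now contains 5, which forces r1c5 = 2.
Cage i's pair has product 15, so r2c1 = 3.
Row 1 now contains 2, so r1c2 = 4.
Cage d has sum 11, leaving r2c3 = 4.
Cage a needs product 40, which forces r4c2 = 5.
Column 3 now contains 4; hence r5c3 = 2.
Cage e has sum 10; hence r2c4 = 2.
2 is placed in column 3, which forces r3c3 = 5.
The 3 cells of cage e must have sum 10; hence r3c4 = 3.
5 is placed in row 3, which forces r3c5 = 1.
3 is placed in column 4, leaving r4c4 = 4.
Row 4 now contains 4, so r4c5 = 3.
The two cells of cage f must have sum 5, leaving r5c2 = 3.
Column 4 now contains 4, leaving r5c4 = 5.
Row 5 now contains 5, so r5c5 = 4.
Row 2 already has 2, so r2c2 = 1.
Column 5 already has 1, leaving r2c5 = 5.
The 4 cells of cage a must have product 40, so r3c1 = 4.
Row 3 already has 1, so r3c2 = 2.
Row 4 now contains 4, which forces r4c1 = 2.
Row 5 already has 4, leaving r5c1 = 1.
The full grid is 5 4 3 1 2 / 3 1 4 2 5 / 4 2 5 3 1 / 2 5 1 4 3 / 1 3 2 5 4.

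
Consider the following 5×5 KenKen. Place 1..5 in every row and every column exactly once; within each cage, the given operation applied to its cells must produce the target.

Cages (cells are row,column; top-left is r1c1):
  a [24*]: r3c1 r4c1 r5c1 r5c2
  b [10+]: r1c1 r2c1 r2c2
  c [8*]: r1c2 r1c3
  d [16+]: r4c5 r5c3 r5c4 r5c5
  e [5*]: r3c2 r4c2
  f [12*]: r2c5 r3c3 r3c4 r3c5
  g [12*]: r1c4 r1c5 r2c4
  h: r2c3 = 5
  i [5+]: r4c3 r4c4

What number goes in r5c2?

Cage h is a single given cell, which forces r2c3 = 5.
In row 1, 5 can only go at r1c1, so r1c1 = 5.
Row 3 needs a 5, and only r3c2 is open for it.
Column 2 already has 5, leaving r4c2 = 1.
Row 4 needs a 5, and only r4c5 is open for it.
Cage d has sum 16, so r5c4 = 5.
In row 4, 4 can only go at r4c1, so r4c1 = 4.
The only place for 1 in row 5 is r5c1.
In row 2, 4 can only go at r2c4, so r2c4 = 4.
The only place for 1 in row 2 is r2c5.
The 3 cells of cage g must have product 12, which forces r1c4 = 1.
1 is placed in column 5, which forces r1c5 = 3.
Column 4 now contains 1; hence r3c4 = 3.
Column 5 already has 3, leaving r3c5 = 4.
Column 4 now contains 3, so r4c4 = 2.
Column 5 already has 4, leaving r5c5 = 2.
3 is placed in row 3, leaving r3c1 = 2.
Row 3 now contains 4, which forces r3c3 = 1.
Row 4 now contains 2, so r4c3 = 3.
2 is placed in row 5, leaving r5c2 = 3.
2 is placed in row 5, which forces r5c3 = 4.
The two cells of cage c must have product 8, which forces r1c2 = 4.
4 is placed in column 3; hence r1c3 = 2.
Column 1 already has 2; hence r2c1 = 3.
Column 2 now contains 3, which forces r2c2 = 2.
The full grid is 5 4 2 1 3 / 3 2 5 4 1 / 2 5 1 3 4 / 4 1 3 2 5 / 1 3 4 5 2.

3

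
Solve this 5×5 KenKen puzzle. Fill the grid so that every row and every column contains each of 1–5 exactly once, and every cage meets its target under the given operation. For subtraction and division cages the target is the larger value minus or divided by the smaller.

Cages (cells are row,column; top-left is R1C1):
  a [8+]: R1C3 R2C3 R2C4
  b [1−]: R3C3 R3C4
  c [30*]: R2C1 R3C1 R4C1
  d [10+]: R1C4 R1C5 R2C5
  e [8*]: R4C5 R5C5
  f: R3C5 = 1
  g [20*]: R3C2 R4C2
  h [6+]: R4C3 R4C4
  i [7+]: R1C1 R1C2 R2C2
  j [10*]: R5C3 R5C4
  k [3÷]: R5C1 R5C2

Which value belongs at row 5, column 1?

1

Cage f is a single given cell; hence R3C5 = 1.
The only place for 3 in row 4 is R4C1.
Column 1 already has 3, leaving R5C1 = 1.
Cage k needs two cells with quotient 3, leaving R5C2 = 3.
In row 5, 4 can only go at R5C5, so R5C5 = 4.
Column 5 already has 4, leaving R4C5 = 2.
The 3 cells of cage d must have sum 10, which forces R1C4 = 2.
Column 4 already has 2, which forces R5C4 = 5.
Row 1 now contains 2; hence R1C1 = 4.
The 3 cells of cage i must have sum 7, leaving R1C2 = 1.
Cage i needs sum 7, so R2C2 = 2.
The two cells of cage h must have sum 6, so R4C3 = 5.
Column 4 already has 5, which forces R4C4 = 1.
Row 5 already has 5, which forces R5C3 = 2.
Column 3 now contains 5, so R1C3 = 3.
Row 1 already has 3, which forces R1C5 = 5.
2 is placed in row 2, which forces R2C1 = 5.
The 3 cells of cage a must have sum 8, leaving R2C3 = 1.
Cage a has sum 8; hence R2C4 = 4.
Column 5 now contains 5, so R2C5 = 3.
The 3 cells of cage c must have product 30, which forces R3C1 = 2.
The two cells of cage g must have product 20, so R3C2 = 5.
3 is placed in column 3; hence R3C3 = 4.
Column 4 already has 4, leaving R3C4 = 3.
Row 4 already has 5, which forces R4C2 = 4.
The full grid is 4 1 3 2 5 / 5 2 1 4 3 / 2 5 4 3 1 / 3 4 5 1 2 / 1 3 2 5 4.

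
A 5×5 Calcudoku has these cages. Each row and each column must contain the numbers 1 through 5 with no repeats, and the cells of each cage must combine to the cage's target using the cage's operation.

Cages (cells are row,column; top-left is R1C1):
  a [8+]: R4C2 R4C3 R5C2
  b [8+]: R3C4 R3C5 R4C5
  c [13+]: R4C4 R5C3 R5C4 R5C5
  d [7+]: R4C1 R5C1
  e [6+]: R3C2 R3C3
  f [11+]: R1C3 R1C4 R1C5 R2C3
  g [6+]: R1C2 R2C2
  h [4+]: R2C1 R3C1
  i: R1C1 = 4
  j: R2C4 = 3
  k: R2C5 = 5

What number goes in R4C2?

I is a freebie, so R1C1 = 4.
Cage j is given, leaving R2C4 = 3.
Cage k is a single given cell; hence R2C5 = 5.
3 is placed in row 2, which forces R2C1 = 1.
Row 2 now contains 1, so R2C2 = 4.
Row 2 now contains 1; hence R2C3 = 2.
Cage h's pair has sum 4, which forces R3C1 = 3.
Cage g needs two cells with sum 6, leaving R1C2 = 2.
Cage a has sum 8, which forces R4C3 = 4.
In column 2, 5 can only go at R3C2, so R3C2 = 5.
5 is placed in row 3, so R3C3 = 1.
1 is placed in row 3, which forces R3C5 = 4.
4 is placed in row 3; hence R3C4 = 2.
The 3 cells of cage b must have sum 8, which forces R4C5 = 2.
Row 4 now contains 2, so R4C1 = 5.
5 is placed in row 4, so R4C4 = 1.
The two cells of cage d must have sum 7, which forces R5C1 = 2.
The 4 cells of cage c must have sum 13, so R5C4 = 4.
Cage f needs sum 11, so R1C3 = 3.
Column 4 already has 1, which forces R1C4 = 5.
The 4 cells of cage f must have sum 11, so R1C5 = 1.
Row 4 now contains 1, so R4C2 = 3.
The 3 cells of cage a must have sum 8, so R5C2 = 1.
Cage c has sum 13, so R5C3 = 5.
Cage c needs sum 13, leaving R5C5 = 3.
Completed grid: 4 2 3 5 1 / 1 4 2 3 5 / 3 5 1 2 4 / 5 3 4 1 2 / 2 1 5 4 3.

3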